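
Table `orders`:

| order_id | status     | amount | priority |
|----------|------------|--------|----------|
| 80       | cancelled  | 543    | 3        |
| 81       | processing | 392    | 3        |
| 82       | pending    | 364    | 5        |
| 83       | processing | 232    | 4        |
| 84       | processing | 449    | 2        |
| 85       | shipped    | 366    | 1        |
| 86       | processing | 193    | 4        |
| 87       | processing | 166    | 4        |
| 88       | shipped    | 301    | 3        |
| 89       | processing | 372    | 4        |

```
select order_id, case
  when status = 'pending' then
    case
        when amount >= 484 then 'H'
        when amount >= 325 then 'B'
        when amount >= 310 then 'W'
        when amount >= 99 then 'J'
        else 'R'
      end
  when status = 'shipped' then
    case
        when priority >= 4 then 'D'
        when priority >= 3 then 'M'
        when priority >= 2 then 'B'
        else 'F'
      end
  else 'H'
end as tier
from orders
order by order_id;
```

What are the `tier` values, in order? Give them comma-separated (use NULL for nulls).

order_id=80: status='cancelled' → outer ELSE → H
order_id=81: status='processing' → outer ELSE → H
order_id=82: status='pending' → inner[amount >= 325] → B
order_id=83: status='processing' → outer ELSE → H
order_id=84: status='processing' → outer ELSE → H
order_id=85: status='shipped' → inner[ELSE] → F
order_id=86: status='processing' → outer ELSE → H
order_id=87: status='processing' → outer ELSE → H
order_id=88: status='shipped' → inner[priority >= 3] → M
order_id=89: status='processing' → outer ELSE → H

H, H, B, H, H, F, H, H, M, H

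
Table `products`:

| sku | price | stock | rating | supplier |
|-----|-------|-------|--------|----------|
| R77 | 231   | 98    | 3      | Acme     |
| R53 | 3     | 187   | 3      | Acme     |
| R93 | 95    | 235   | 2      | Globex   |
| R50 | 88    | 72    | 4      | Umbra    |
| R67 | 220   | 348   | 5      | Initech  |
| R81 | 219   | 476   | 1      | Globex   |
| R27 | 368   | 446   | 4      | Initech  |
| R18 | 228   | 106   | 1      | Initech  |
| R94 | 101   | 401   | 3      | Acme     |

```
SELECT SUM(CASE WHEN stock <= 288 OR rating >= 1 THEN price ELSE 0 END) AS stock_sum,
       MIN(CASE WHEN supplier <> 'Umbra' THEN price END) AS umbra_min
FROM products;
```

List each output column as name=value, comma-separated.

stock_sum=1553, umbra_min=3

[stock_sum: stock <= 288 OR rating >= 1]
sku=R77: ✓ → 231
sku=R53: ✓ → 3
sku=R93: ✓ → 95
sku=R50: ✓ → 88
sku=R67: ✓ → 220
sku=R81: ✓ → 219
sku=R27: ✓ → 368
sku=R18: ✓ → 228
sku=R94: ✓ → 101
stock_sum = 231 + 3 + 95 + 88 + 220 + 219 + 368 + 228 + 101 = 1553
—
[umbra_min: supplier <> 'Umbra']
sku=R77: ✓ → 231
sku=R53: ✓ → 3
sku=R93: ✓ → 95
sku=R50: ✗
sku=R67: ✓ → 220
sku=R81: ✓ → 219
sku=R27: ✓ → 368
sku=R18: ✓ → 228
sku=R94: ✓ → 101
umbra_min = MIN(231, 3, 95, 220, 219, 368, 228, 101) = 3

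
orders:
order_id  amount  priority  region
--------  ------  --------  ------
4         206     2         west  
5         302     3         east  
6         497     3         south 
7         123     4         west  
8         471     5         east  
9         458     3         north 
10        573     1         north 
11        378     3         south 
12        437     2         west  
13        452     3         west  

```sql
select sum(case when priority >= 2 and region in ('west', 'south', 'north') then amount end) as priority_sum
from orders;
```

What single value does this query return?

order_id=4: ✓ → 206
order_id=5: ✗
order_id=6: ✓ → 497
order_id=7: ✓ → 123
order_id=8: ✗
order_id=9: ✓ → 458
order_id=10: ✗
order_id=11: ✓ → 378
order_id=12: ✓ → 437
order_id=13: ✓ → 452
priority_sum = 206 + 497 + 123 + 458 + 378 + 437 + 452 = 2551

2551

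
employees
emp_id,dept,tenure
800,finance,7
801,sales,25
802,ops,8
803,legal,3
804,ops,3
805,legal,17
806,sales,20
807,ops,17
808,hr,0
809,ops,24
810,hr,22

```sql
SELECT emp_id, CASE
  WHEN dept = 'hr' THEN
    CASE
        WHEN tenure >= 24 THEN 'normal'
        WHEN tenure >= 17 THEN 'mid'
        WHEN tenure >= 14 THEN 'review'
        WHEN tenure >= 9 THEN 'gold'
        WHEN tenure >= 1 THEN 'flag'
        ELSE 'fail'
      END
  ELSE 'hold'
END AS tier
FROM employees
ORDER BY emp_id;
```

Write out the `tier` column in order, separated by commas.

emp_id=800: dept='finance' → outer ELSE → hold
emp_id=801: dept='sales' → outer ELSE → hold
emp_id=802: dept='ops' → outer ELSE → hold
emp_id=803: dept='legal' → outer ELSE → hold
emp_id=804: dept='ops' → outer ELSE → hold
emp_id=805: dept='legal' → outer ELSE → hold
emp_id=806: dept='sales' → outer ELSE → hold
emp_id=807: dept='ops' → outer ELSE → hold
emp_id=808: dept='hr' → inner[ELSE] → fail
emp_id=809: dept='ops' → outer ELSE → hold
emp_id=810: dept='hr' → inner[tenure >= 17] → mid

hold, hold, hold, hold, hold, hold, hold, hold, fail, hold, mid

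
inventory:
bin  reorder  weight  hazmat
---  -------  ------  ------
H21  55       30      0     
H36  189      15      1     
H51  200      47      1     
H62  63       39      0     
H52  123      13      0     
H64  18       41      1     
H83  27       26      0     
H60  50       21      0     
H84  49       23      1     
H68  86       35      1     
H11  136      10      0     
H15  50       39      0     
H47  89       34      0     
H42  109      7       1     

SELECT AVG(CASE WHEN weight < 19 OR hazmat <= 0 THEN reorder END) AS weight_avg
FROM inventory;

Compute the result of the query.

89.1

bin=H21: ✓ → 55
bin=H36: ✓ → 189
bin=H51: ✗
bin=H62: ✓ → 63
bin=H52: ✓ → 123
bin=H64: ✗
bin=H83: ✓ → 27
bin=H60: ✓ → 50
bin=H84: ✗
bin=H68: ✗
bin=H11: ✓ → 136
bin=H15: ✓ → 50
bin=H47: ✓ → 89
bin=H42: ✓ → 109
weight_avg = (55 + 189 + 63 + 123 + 27 + 50 + 136 + 50 + 89 + 109) / 10 = 89.1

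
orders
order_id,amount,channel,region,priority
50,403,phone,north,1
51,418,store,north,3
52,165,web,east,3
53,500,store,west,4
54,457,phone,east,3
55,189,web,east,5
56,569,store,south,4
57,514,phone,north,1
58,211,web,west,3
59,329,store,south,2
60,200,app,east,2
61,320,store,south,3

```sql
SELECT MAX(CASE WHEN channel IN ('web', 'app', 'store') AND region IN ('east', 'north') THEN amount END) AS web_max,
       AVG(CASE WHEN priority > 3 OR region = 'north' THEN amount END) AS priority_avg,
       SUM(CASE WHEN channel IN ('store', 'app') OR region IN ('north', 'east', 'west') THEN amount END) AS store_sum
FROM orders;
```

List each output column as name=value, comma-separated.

web_max=418, priority_avg=432.1666666667, store_sum=4275

[web_max: channel IN ('web', 'app', 'store') AND region IN ('east', 'north')]
order_id=50: ✗
order_id=51: ✓ → 418
order_id=52: ✓ → 165
order_id=53: ✗
order_id=54: ✗
order_id=55: ✓ → 189
order_id=56: ✗
order_id=57: ✗
order_id=58: ✗
order_id=59: ✗
order_id=60: ✓ → 200
order_id=61: ✗
web_max = MAX(418, 165, 189, 200) = 418
—
[priority_avg: priority > 3 OR region = 'north']
order_id=50: ✓ → 403
order_id=51: ✓ → 418
order_id=52: ✗
order_id=53: ✓ → 500
order_id=54: ✗
order_id=55: ✓ → 189
order_id=56: ✓ → 569
order_id=57: ✓ → 514
order_id=58: ✗
order_id=59: ✗
order_id=60: ✗
order_id=61: ✗
priority_avg = (403 + 418 + 500 + 189 + 569 + 514) / 6 = 432.1666666667
—
[store_sum: channel IN ('store', 'app') OR region IN ('north', 'east', 'west')]
order_id=50: ✓ → 403
order_id=51: ✓ → 418
order_id=52: ✓ → 165
order_id=53: ✓ → 500
order_id=54: ✓ → 457
order_id=55: ✓ → 189
order_id=56: ✓ → 569
order_id=57: ✓ → 514
order_id=58: ✓ → 211
order_id=59: ✓ → 329
order_id=60: ✓ → 200
order_id=61: ✓ → 320
store_sum = 403 + 418 + 165 + 500 + 457 + 189 + 569 + 514 + 211 + 329 + 200 + 320 = 4275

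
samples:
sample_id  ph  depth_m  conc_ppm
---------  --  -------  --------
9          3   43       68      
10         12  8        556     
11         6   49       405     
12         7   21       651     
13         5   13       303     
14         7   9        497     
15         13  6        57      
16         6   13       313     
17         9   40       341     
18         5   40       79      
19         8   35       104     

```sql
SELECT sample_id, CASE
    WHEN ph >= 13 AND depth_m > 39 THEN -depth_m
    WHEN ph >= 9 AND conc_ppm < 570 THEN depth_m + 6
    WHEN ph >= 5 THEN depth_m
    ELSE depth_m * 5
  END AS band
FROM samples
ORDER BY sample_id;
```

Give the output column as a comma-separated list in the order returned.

sample_id=9: ELSE → 215
sample_id=10: ph >= 9 AND conc_ppm < 570 → 14
sample_id=11: ph >= 5 → 49
sample_id=12: ph >= 5 → 21
sample_id=13: ph >= 5 → 13
sample_id=14: ph >= 5 → 9
sample_id=15: ph >= 9 AND conc_ppm < 570 → 12
sample_id=16: ph >= 5 → 13
sample_id=17: ph >= 9 AND conc_ppm < 570 → 46
sample_id=18: ph >= 5 → 40
sample_id=19: ph >= 5 → 35

215, 14, 49, 21, 13, 9, 12, 13, 46, 40, 35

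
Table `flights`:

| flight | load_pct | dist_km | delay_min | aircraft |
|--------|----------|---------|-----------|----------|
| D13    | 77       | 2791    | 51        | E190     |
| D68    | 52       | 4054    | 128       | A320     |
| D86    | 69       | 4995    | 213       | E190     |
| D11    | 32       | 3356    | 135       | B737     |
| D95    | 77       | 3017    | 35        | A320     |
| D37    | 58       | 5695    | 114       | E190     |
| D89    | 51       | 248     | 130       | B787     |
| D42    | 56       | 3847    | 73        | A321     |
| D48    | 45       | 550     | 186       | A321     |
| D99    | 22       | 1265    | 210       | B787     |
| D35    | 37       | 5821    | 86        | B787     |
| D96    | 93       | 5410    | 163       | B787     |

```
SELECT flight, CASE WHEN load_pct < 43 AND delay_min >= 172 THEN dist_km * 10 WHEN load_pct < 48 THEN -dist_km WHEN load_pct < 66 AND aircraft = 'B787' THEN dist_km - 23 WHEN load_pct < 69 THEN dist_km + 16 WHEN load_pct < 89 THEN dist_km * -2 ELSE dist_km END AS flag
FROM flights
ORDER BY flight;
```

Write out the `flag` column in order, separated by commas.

-3356, -5582, -5821, 5711, 3863, -550, 4070, -9990, 225, -6034, 5410, 12650

flight=D11: load_pct < 48 → -3356
flight=D13: load_pct < 89 → -5582
flight=D35: load_pct < 48 → -5821
flight=D37: load_pct < 69 → 5711
flight=D42: load_pct < 69 → 3863
flight=D48: load_pct < 48 → -550
flight=D68: load_pct < 69 → 4070
flight=D86: load_pct < 89 → -9990
flight=D89: load_pct < 66 AND aircraft = 'B787' → 225
flight=D95: load_pct < 89 → -6034
flight=D96: ELSE → 5410
flight=D99: load_pct < 43 AND delay_min >= 172 → 12650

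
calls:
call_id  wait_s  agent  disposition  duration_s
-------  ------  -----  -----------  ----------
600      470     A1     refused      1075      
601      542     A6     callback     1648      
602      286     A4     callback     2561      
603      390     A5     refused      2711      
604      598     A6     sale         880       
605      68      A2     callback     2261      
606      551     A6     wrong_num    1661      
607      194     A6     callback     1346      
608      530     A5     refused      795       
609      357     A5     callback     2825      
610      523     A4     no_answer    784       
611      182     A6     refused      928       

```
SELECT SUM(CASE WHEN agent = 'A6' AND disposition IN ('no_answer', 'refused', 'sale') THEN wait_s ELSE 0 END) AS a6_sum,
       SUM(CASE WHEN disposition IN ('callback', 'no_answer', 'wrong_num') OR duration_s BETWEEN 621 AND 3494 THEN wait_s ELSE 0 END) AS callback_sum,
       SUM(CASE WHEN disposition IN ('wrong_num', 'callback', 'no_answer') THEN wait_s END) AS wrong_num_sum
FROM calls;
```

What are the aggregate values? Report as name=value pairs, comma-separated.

[a6_sum: agent = 'A6' AND disposition IN ('no_answer', 'refused', 'sale')]
call_id=600: ✗
call_id=601: ✗
call_id=602: ✗
call_id=603: ✗
call_id=604: ✓ → 598
call_id=605: ✗
call_id=606: ✗
call_id=607: ✗
call_id=608: ✗
call_id=609: ✗
call_id=610: ✗
call_id=611: ✓ → 182
a6_sum = 598 + 182 = 780
—
[callback_sum: disposition IN ('callback', 'no_answer', 'wrong_num') OR duration_s BETWEEN 621 AND 3494]
call_id=600: ✓ → 470
call_id=601: ✓ → 542
call_id=602: ✓ → 286
call_id=603: ✓ → 390
call_id=604: ✓ → 598
call_id=605: ✓ → 68
call_id=606: ✓ → 551
call_id=607: ✓ → 194
call_id=608: ✓ → 530
call_id=609: ✓ → 357
call_id=610: ✓ → 523
call_id=611: ✓ → 182
callback_sum = 470 + 542 + 286 + 390 + 598 + 68 + 551 + 194 + 530 + 357 + 523 + 182 = 4691
—
[wrong_num_sum: disposition IN ('wrong_num', 'callback', 'no_answer')]
call_id=600: ✗
call_id=601: ✓ → 542
call_id=602: ✓ → 286
call_id=603: ✗
call_id=604: ✗
call_id=605: ✓ → 68
call_id=606: ✓ → 551
call_id=607: ✓ → 194
call_id=608: ✗
call_id=609: ✓ → 357
call_id=610: ✓ → 523
call_id=611: ✗
wrong_num_sum = 542 + 286 + 68 + 551 + 194 + 357 + 523 = 2521

a6_sum=780, callback_sum=4691, wrong_num_sum=2521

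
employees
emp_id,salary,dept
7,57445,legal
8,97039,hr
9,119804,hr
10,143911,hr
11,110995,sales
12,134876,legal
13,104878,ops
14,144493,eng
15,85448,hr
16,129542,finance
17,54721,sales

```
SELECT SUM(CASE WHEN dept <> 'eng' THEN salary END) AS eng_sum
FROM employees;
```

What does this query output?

emp_id=7: ✓ → 57445
emp_id=8: ✓ → 97039
emp_id=9: ✓ → 119804
emp_id=10: ✓ → 143911
emp_id=11: ✓ → 110995
emp_id=12: ✓ → 134876
emp_id=13: ✓ → 104878
emp_id=14: ✗
emp_id=15: ✓ → 85448
emp_id=16: ✓ → 129542
emp_id=17: ✓ → 54721
eng_sum = 57445 + 97039 + 119804 + 143911 + 110995 + 134876 + 104878 + 85448 + 129542 + 54721 = 1038659

1038659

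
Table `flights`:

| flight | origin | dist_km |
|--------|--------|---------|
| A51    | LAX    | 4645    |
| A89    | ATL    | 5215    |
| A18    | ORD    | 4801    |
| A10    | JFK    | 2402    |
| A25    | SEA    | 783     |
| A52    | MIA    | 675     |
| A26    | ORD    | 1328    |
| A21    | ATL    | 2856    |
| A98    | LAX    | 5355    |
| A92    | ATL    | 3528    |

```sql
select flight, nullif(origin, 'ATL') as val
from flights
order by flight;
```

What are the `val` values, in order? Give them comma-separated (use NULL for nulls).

flight=A10: origin=JFK vs ATL: differ → JFK
flight=A18: origin=ORD vs ATL: differ → ORD
flight=A21: origin=ATL vs ATL: equal → NULL
flight=A25: origin=SEA vs ATL: differ → SEA
flight=A26: origin=ORD vs ATL: differ → ORD
flight=A51: origin=LAX vs ATL: differ → LAX
flight=A52: origin=MIA vs ATL: differ → MIA
flight=A89: origin=ATL vs ATL: equal → NULL
flight=A92: origin=ATL vs ATL: equal → NULL
flight=A98: origin=LAX vs ATL: differ → LAX

JFK, ORD, NULL, SEA, ORD, LAX, MIA, NULL, NULL, LAX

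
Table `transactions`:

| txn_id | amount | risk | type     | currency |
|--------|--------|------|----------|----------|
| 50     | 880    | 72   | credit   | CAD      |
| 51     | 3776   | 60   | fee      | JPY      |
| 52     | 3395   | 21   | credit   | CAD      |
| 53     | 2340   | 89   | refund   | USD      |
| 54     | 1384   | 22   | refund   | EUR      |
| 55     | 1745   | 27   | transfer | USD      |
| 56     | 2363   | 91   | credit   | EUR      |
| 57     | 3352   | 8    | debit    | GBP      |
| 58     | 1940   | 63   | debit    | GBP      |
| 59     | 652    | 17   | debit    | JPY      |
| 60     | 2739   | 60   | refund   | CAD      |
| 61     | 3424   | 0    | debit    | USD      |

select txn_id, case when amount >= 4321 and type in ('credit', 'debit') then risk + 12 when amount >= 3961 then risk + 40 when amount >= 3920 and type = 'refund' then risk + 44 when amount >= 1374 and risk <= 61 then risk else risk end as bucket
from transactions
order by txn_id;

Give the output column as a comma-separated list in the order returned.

txn_id=50: ELSE → 72
txn_id=51: amount >= 1374 and risk <= 61 → 60
txn_id=52: amount >= 1374 and risk <= 61 → 21
txn_id=53: ELSE → 89
txn_id=54: amount >= 1374 and risk <= 61 → 22
txn_id=55: amount >= 1374 and risk <= 61 → 27
txn_id=56: ELSE → 91
txn_id=57: amount >= 1374 and risk <= 61 → 8
txn_id=58: ELSE → 63
txn_id=59: ELSE → 17
txn_id=60: amount >= 1374 and risk <= 61 → 60
txn_id=61: amount >= 1374 and risk <= 61 → 0

72, 60, 21, 89, 22, 27, 91, 8, 63, 17, 60, 0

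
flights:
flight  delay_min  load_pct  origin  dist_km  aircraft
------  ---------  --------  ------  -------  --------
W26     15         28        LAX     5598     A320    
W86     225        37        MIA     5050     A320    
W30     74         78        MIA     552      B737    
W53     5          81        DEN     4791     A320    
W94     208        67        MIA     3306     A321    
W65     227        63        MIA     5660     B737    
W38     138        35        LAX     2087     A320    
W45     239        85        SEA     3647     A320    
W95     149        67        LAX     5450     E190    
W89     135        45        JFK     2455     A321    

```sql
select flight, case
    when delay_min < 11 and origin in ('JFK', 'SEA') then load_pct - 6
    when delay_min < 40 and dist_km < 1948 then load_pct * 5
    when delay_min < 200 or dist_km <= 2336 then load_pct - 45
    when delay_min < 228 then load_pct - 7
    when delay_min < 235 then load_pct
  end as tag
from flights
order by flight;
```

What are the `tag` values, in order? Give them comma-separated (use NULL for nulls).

-17, 33, -10, NULL, 36, 56, 30, 0, 60, 22

flight=W26: delay_min < 200 or dist_km <= 2336 → -17
flight=W30: delay_min < 200 or dist_km <= 2336 → 33
flight=W38: delay_min < 200 or dist_km <= 2336 → -10
flight=W45: (no match → NULL) → NULL
flight=W53: delay_min < 200 or dist_km <= 2336 → 36
flight=W65: delay_min < 228 → 56
flight=W86: delay_min < 228 → 30
flight=W89: delay_min < 200 or dist_km <= 2336 → 0
flight=W94: delay_min < 228 → 60
flight=W95: delay_min < 200 or dist_km <= 2336 → 22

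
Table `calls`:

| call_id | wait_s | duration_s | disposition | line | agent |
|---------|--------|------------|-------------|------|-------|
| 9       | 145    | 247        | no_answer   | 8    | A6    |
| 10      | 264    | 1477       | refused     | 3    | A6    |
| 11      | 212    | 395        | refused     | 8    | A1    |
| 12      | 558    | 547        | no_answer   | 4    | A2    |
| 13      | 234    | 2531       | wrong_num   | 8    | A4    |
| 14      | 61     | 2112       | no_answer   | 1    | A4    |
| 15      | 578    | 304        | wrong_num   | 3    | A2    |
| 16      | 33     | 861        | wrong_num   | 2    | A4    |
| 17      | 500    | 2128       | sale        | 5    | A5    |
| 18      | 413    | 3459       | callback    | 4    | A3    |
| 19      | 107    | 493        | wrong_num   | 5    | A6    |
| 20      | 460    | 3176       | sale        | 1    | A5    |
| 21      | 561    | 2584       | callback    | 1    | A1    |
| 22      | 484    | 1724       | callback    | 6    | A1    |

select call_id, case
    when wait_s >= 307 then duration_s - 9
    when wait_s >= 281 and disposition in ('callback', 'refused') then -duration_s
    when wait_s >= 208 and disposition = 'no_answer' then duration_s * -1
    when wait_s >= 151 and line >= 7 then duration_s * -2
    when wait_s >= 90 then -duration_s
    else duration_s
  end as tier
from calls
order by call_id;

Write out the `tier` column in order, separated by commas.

-247, -1477, -790, 538, -5062, 2112, 295, 861, 2119, 3450, -493, 3167, 2575, 1715

call_id=9: wait_s >= 90 → -247
call_id=10: wait_s >= 90 → -1477
call_id=11: wait_s >= 151 and line >= 7 → -790
call_id=12: wait_s >= 307 → 538
call_id=13: wait_s >= 151 and line >= 7 → -5062
call_id=14: ELSE → 2112
call_id=15: wait_s >= 307 → 295
call_id=16: ELSE → 861
call_id=17: wait_s >= 307 → 2119
call_id=18: wait_s >= 307 → 3450
call_id=19: wait_s >= 90 → -493
call_id=20: wait_s >= 307 → 3167
call_id=21: wait_s >= 307 → 2575
call_id=22: wait_s >= 307 → 1715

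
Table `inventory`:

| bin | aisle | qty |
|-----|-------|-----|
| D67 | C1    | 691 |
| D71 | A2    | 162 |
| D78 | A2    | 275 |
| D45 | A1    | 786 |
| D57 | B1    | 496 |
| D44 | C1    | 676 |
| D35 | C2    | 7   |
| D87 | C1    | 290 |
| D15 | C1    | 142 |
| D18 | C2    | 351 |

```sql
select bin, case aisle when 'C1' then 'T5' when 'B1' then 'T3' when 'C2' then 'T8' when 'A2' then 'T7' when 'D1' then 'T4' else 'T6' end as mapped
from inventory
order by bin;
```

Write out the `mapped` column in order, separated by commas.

T5, T8, T8, T5, T6, T3, T5, T7, T7, T5

bin=D15: aisle='C1' → T5
bin=D18: aisle='C2' → T8
bin=D35: aisle='C2' → T8
bin=D44: aisle='C1' → T5
bin=D45: ELSE → T6
bin=D57: aisle='B1' → T3
bin=D67: aisle='C1' → T5
bin=D71: aisle='A2' → T7
bin=D78: aisle='A2' → T7
bin=D87: aisle='C1' → T5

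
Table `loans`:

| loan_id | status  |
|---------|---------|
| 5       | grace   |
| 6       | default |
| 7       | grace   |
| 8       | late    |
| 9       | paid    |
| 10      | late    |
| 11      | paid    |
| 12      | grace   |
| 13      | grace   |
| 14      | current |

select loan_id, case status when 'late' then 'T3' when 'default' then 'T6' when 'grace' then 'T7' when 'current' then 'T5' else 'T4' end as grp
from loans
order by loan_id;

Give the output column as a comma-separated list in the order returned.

T7, T6, T7, T3, T4, T3, T4, T7, T7, T5

loan_id=5: status='grace' → T7
loan_id=6: status='default' → T6
loan_id=7: status='grace' → T7
loan_id=8: status='late' → T3
loan_id=9: ELSE → T4
loan_id=10: status='late' → T3
loan_id=11: ELSE → T4
loan_id=12: status='grace' → T7
loan_id=13: status='grace' → T7
loan_id=14: status='current' → T5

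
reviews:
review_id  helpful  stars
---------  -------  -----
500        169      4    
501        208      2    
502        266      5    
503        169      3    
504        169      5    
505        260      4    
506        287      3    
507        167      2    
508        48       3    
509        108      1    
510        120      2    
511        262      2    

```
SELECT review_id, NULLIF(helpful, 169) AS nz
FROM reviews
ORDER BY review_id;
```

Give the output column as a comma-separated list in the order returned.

NULL, 208, 266, NULL, NULL, 260, 287, 167, 48, 108, 120, 262

review_id=500: helpful=169 vs 169: equal → NULL
review_id=501: helpful=208 vs 169: differ → 208
review_id=502: helpful=266 vs 169: differ → 266
review_id=503: helpful=169 vs 169: equal → NULL
review_id=504: helpful=169 vs 169: equal → NULL
review_id=505: helpful=260 vs 169: differ → 260
review_id=506: helpful=287 vs 169: differ → 287
review_id=507: helpful=167 vs 169: differ → 167
review_id=508: helpful=48 vs 169: differ → 48
review_id=509: helpful=108 vs 169: differ → 108
review_id=510: helpful=120 vs 169: differ → 120
review_id=511: helpful=262 vs 169: differ → 262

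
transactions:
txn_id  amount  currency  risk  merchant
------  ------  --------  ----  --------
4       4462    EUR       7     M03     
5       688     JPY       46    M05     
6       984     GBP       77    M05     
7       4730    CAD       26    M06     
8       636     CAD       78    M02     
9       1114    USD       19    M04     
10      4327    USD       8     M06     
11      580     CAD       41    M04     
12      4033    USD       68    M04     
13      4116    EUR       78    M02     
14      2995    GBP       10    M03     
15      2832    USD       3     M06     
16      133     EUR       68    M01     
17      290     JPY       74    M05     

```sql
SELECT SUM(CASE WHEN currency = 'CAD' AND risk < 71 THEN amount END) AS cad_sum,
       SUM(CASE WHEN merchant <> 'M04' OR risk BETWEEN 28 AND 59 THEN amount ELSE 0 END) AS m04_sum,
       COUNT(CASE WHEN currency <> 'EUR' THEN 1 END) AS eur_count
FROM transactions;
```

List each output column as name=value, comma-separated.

[cad_sum: currency = 'CAD' AND risk < 71]
txn_id=4: ✗
txn_id=5: ✗
txn_id=6: ✗
txn_id=7: ✓ → 4730
txn_id=8: ✗
txn_id=9: ✗
txn_id=10: ✗
txn_id=11: ✓ → 580
txn_id=12: ✗
txn_id=13: ✗
txn_id=14: ✗
txn_id=15: ✗
txn_id=16: ✗
txn_id=17: ✗
cad_sum = 4730 + 580 = 5310
—
[m04_sum: merchant <> 'M04' OR risk BETWEEN 28 AND 59]
txn_id=4: ✓ → 4462
txn_id=5: ✓ → 688
txn_id=6: ✓ → 984
txn_id=7: ✓ → 4730
txn_id=8: ✓ → 636
txn_id=9: ✗
txn_id=10: ✓ → 4327
txn_id=11: ✓ → 580
txn_id=12: ✗
txn_id=13: ✓ → 4116
txn_id=14: ✓ → 2995
txn_id=15: ✓ → 2832
txn_id=16: ✓ → 133
txn_id=17: ✓ → 290
m04_sum = 4462 + 688 + 984 + 4730 + 636 + 4327 + 580 + 4116 + 2995 + 2832 + 133 + 290 = 26773
—
[eur_count: currency <> 'EUR']
txn_id=4: ✗
txn_id=5: ✓ → 1
txn_id=6: ✓ → 1
txn_id=7: ✓ → 1
txn_id=8: ✓ → 1
txn_id=9: ✓ → 1
txn_id=10: ✓ → 1
txn_id=11: ✓ → 1
txn_id=12: ✓ → 1
txn_id=13: ✗
txn_id=14: ✓ → 1
txn_id=15: ✓ → 1
txn_id=16: ✗
txn_id=17: ✓ → 1
eur_count = COUNT(1, 1, 1, 1, 1, 1, 1, 1, 1, 1, 1) = 11

cad_sum=5310, m04_sum=26773, eur_count=11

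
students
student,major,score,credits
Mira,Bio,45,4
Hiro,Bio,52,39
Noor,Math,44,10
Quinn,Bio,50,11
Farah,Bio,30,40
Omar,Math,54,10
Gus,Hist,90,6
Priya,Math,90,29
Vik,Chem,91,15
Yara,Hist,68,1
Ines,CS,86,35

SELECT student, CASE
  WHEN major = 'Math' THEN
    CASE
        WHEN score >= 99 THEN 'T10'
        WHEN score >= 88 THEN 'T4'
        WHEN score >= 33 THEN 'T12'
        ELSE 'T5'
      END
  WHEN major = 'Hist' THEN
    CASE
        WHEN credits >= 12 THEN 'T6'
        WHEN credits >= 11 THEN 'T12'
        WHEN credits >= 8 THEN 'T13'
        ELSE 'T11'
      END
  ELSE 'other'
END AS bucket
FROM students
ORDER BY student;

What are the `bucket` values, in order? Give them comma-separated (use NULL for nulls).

other, T11, other, other, other, T12, T12, T4, other, other, T11

student=Farah: major='Bio' → outer ELSE → other
student=Gus: major='Hist' → inner[ELSE] → T11
student=Hiro: major='Bio' → outer ELSE → other
student=Ines: major='CS' → outer ELSE → other
student=Mira: major='Bio' → outer ELSE → other
student=Noor: major='Math' → inner[score >= 33] → T12
student=Omar: major='Math' → inner[score >= 33] → T12
student=Priya: major='Math' → inner[score >= 88] → T4
student=Quinn: major='Bio' → outer ELSE → other
student=Vik: major='Chem' → outer ELSE → other
student=Yara: major='Hist' → inner[ELSE] → T11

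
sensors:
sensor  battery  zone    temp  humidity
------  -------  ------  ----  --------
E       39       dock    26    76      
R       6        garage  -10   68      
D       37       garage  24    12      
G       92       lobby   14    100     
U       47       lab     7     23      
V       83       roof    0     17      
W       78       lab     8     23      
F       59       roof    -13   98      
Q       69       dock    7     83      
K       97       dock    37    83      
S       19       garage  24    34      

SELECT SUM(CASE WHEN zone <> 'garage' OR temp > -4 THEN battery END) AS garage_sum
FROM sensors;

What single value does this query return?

sensor=E: ✓ → 39
sensor=R: ✗
sensor=D: ✓ → 37
sensor=G: ✓ → 92
sensor=U: ✓ → 47
sensor=V: ✓ → 83
sensor=W: ✓ → 78
sensor=F: ✓ → 59
sensor=Q: ✓ → 69
sensor=K: ✓ → 97
sensor=S: ✓ → 19
garage_sum = 39 + 37 + 92 + 47 + 83 + 78 + 59 + 69 + 97 + 19 = 620

620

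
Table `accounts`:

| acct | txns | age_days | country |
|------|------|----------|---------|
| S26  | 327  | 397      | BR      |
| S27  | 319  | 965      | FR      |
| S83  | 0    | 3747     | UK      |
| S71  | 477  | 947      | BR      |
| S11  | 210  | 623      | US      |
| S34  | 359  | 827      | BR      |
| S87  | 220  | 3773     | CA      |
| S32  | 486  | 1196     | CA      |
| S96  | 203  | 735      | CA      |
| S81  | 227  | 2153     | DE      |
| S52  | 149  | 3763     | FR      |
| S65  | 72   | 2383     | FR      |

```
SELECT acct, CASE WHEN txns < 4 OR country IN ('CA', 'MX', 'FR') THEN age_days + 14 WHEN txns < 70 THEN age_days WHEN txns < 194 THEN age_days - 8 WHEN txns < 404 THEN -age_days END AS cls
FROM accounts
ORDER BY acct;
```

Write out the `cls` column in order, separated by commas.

acct=S11: txns < 404 → -623
acct=S26: txns < 404 → -397
acct=S27: txns < 4 OR country IN ('CA', 'MX', 'FR') → 979
acct=S32: txns < 4 OR country IN ('CA', 'MX', 'FR') → 1210
acct=S34: txns < 404 → -827
acct=S52: txns < 4 OR country IN ('CA', 'MX', 'FR') → 3777
acct=S65: txns < 4 OR country IN ('CA', 'MX', 'FR') → 2397
acct=S71: (no match → NULL) → NULL
acct=S81: txns < 404 → -2153
acct=S83: txns < 4 OR country IN ('CA', 'MX', 'FR') → 3761
acct=S87: txns < 4 OR country IN ('CA', 'MX', 'FR') → 3787
acct=S96: txns < 4 OR country IN ('CA', 'MX', 'FR') → 749

-623, -397, 979, 1210, -827, 3777, 2397, NULL, -2153, 3761, 3787, 749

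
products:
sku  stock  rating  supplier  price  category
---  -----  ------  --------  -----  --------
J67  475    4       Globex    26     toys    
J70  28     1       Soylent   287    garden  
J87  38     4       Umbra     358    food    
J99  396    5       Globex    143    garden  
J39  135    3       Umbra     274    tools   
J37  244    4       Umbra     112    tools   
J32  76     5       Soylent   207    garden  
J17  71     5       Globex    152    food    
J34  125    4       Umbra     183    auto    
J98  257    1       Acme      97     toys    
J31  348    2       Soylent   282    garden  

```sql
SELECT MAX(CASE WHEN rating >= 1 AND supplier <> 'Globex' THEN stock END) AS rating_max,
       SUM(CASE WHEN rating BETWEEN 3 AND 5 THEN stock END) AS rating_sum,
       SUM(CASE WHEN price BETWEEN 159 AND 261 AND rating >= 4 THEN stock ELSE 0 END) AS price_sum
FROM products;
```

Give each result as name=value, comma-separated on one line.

[rating_max: rating >= 1 AND supplier <> 'Globex']
sku=J67: ✗
sku=J70: ✓ → 28
sku=J87: ✓ → 38
sku=J99: ✗
sku=J39: ✓ → 135
sku=J37: ✓ → 244
sku=J32: ✓ → 76
sku=J17: ✗
sku=J34: ✓ → 125
sku=J98: ✓ → 257
sku=J31: ✓ → 348
rating_max = MAX(28, 38, 135, 244, 76, 125, 257, 348) = 348
—
[rating_sum: rating BETWEEN 3 AND 5]
sku=J67: ✓ → 475
sku=J70: ✗
sku=J87: ✓ → 38
sku=J99: ✓ → 396
sku=J39: ✓ → 135
sku=J37: ✓ → 244
sku=J32: ✓ → 76
sku=J17: ✓ → 71
sku=J34: ✓ → 125
sku=J98: ✗
sku=J31: ✗
rating_sum = 475 + 38 + 396 + 135 + 244 + 76 + 71 + 125 = 1560
—
[price_sum: price BETWEEN 159 AND 261 AND rating >= 4]
sku=J67: ✗
sku=J70: ✗
sku=J87: ✗
sku=J99: ✗
sku=J39: ✗
sku=J37: ✗
sku=J32: ✓ → 76
sku=J17: ✗
sku=J34: ✓ → 125
sku=J98: ✗
sku=J31: ✗
price_sum = 76 + 125 = 201

rating_max=348, rating_sum=1560, price_sum=201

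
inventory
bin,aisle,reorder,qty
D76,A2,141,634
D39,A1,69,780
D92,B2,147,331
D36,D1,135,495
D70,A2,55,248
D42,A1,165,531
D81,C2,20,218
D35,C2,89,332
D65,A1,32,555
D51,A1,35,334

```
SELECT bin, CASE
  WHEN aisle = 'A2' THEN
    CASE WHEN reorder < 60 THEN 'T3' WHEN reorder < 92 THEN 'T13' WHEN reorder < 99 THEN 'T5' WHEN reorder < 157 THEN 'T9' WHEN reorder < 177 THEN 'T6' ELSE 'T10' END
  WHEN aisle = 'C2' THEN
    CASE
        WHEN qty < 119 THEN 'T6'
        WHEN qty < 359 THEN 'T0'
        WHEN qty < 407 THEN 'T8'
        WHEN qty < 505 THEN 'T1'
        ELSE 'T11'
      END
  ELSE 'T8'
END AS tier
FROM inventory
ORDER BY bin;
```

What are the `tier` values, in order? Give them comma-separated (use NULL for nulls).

T0, T8, T8, T8, T8, T8, T3, T9, T0, T8

bin=D35: aisle='C2' → inner[qty < 359] → T0
bin=D36: aisle='D1' → outer ELSE → T8
bin=D39: aisle='A1' → outer ELSE → T8
bin=D42: aisle='A1' → outer ELSE → T8
bin=D51: aisle='A1' → outer ELSE → T8
bin=D65: aisle='A1' → outer ELSE → T8
bin=D70: aisle='A2' → inner[reorder < 60] → T3
bin=D76: aisle='A2' → inner[reorder < 157] → T9
bin=D81: aisle='C2' → inner[qty < 359] → T0
bin=D92: aisle='B2' → outer ELSE → T8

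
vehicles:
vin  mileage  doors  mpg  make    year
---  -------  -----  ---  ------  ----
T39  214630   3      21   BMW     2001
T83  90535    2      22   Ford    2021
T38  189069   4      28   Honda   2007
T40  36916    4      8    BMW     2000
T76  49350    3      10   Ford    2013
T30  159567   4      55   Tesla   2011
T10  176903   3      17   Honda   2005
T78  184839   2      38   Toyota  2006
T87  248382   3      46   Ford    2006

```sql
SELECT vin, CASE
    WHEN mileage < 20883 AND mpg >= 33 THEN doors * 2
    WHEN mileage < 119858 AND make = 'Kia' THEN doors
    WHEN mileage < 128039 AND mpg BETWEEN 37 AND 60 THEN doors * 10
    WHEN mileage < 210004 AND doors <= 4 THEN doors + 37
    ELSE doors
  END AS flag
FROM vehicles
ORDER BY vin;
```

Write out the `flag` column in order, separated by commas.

40, 41, 41, 3, 41, 40, 39, 39, 3

vin=T10: mileage < 210004 AND doors <= 4 → 40
vin=T30: mileage < 210004 AND doors <= 4 → 41
vin=T38: mileage < 210004 AND doors <= 4 → 41
vin=T39: ELSE → 3
vin=T40: mileage < 210004 AND doors <= 4 → 41
vin=T76: mileage < 210004 AND doors <= 4 → 40
vin=T78: mileage < 210004 AND doors <= 4 → 39
vin=T83: mileage < 210004 AND doors <= 4 → 39
vin=T87: ELSE → 3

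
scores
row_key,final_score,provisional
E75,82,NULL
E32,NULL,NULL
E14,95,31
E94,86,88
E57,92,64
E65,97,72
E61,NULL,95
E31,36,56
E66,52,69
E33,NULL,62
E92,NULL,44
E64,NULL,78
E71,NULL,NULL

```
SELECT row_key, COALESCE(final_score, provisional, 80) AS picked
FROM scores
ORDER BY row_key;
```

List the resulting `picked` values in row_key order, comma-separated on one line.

95, 36, 80, 62, 92, 95, 78, 97, 52, 80, 82, 44, 86

row_key=E14: final_score=95 → 95
row_key=E31: final_score=36 → 36
row_key=E32: final_score=NULL, provisional=NULL, → literal 80 → 80
row_key=E33: final_score=NULL, provisional=62 → 62
row_key=E57: final_score=92 → 92
row_key=E61: final_score=NULL, provisional=95 → 95
row_key=E64: final_score=NULL, provisional=78 → 78
row_key=E65: final_score=97 → 97
row_key=E66: final_score=52 → 52
row_key=E71: final_score=NULL, provisional=NULL, → literal 80 → 80
row_key=E75: final_score=82 → 82
row_key=E92: final_score=NULL, provisional=44 → 44
row_key=E94: final_score=86 → 86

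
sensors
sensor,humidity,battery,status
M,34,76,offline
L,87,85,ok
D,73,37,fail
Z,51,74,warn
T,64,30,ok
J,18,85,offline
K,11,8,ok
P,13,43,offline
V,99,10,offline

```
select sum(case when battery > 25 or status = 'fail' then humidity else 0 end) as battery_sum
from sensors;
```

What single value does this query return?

340

sensor=M: ✓ → 34
sensor=L: ✓ → 87
sensor=D: ✓ → 73
sensor=Z: ✓ → 51
sensor=T: ✓ → 64
sensor=J: ✓ → 18
sensor=K: ✗
sensor=P: ✓ → 13
sensor=V: ✗
battery_sum = 34 + 87 + 73 + 51 + 64 + 18 + 13 = 340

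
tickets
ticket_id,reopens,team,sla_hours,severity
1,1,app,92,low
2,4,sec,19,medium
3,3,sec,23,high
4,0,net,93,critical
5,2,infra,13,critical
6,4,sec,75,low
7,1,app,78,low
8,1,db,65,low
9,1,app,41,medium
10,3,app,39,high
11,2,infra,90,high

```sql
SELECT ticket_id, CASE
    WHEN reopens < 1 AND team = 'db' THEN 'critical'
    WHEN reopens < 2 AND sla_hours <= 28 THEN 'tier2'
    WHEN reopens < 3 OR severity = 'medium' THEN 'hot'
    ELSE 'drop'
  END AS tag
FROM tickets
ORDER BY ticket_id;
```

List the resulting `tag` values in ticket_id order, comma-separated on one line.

hot, hot, drop, hot, hot, drop, hot, hot, hot, drop, hot

ticket_id=1: reopens < 3 OR severity = 'medium' → hot
ticket_id=2: reopens < 3 OR severity = 'medium' → hot
ticket_id=3: ELSE → drop
ticket_id=4: reopens < 3 OR severity = 'medium' → hot
ticket_id=5: reopens < 3 OR severity = 'medium' → hot
ticket_id=6: ELSE → drop
ticket_id=7: reopens < 3 OR severity = 'medium' → hot
ticket_id=8: reopens < 3 OR severity = 'medium' → hot
ticket_id=9: reopens < 3 OR severity = 'medium' → hot
ticket_id=10: ELSE → drop
ticket_id=11: reopens < 3 OR severity = 'medium' → hot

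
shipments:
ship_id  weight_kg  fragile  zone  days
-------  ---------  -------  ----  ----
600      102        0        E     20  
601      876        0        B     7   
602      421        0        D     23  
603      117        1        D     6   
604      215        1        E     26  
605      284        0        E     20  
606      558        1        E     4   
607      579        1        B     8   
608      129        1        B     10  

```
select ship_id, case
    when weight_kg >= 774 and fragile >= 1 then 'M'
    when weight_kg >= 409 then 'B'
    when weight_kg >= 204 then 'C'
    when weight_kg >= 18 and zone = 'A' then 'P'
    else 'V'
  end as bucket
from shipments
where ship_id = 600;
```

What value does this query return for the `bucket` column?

V

ship_id = 600: weight_kg=102, fragile=0, zone=E, days=20.
weight_kg >= 774 and fragile >= 1 → false
weight_kg >= 409 → false
weight_kg >= 204 → false
weight_kg >= 18 and zone = 'A' → false
No prior WHEN matched → ELSE → V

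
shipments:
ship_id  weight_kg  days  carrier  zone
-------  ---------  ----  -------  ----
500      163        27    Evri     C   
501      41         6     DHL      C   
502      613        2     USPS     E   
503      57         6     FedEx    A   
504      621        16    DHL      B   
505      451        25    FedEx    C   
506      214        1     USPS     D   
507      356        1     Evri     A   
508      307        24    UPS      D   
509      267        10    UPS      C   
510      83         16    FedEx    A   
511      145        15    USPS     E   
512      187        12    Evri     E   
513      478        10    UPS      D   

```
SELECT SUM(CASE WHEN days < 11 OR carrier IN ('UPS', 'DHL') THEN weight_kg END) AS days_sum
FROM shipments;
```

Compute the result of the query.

ship_id=500: ✗
ship_id=501: ✓ → 41
ship_id=502: ✓ → 613
ship_id=503: ✓ → 57
ship_id=504: ✓ → 621
ship_id=505: ✗
ship_id=506: ✓ → 214
ship_id=507: ✓ → 356
ship_id=508: ✓ → 307
ship_id=509: ✓ → 267
ship_id=510: ✗
ship_id=511: ✗
ship_id=512: ✗
ship_id=513: ✓ → 478
days_sum = 41 + 613 + 57 + 621 + 214 + 356 + 307 + 267 + 478 = 2954

2954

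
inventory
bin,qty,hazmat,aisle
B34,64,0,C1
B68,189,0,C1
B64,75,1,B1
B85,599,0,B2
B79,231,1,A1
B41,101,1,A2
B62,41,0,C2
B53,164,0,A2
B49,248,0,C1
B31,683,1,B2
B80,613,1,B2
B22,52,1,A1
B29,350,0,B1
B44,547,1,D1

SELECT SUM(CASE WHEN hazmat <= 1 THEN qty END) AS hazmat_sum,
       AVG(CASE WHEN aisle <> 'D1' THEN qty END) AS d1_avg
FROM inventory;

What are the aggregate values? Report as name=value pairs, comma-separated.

hazmat_sum=3957, d1_avg=262.3076923077

[hazmat_sum: hazmat <= 1]
bin=B34: ✓ → 64
bin=B68: ✓ → 189
bin=B64: ✓ → 75
bin=B85: ✓ → 599
bin=B79: ✓ → 231
bin=B41: ✓ → 101
bin=B62: ✓ → 41
bin=B53: ✓ → 164
bin=B49: ✓ → 248
bin=B31: ✓ → 683
bin=B80: ✓ → 613
bin=B22: ✓ → 52
bin=B29: ✓ → 350
bin=B44: ✓ → 547
hazmat_sum = 64 + 189 + 75 + 599 + 231 + 101 + 41 + 164 + 248 + 683 + 613 + 52 + 350 + 547 = 3957
—
[d1_avg: aisle <> 'D1']
bin=B34: ✓ → 64
bin=B68: ✓ → 189
bin=B64: ✓ → 75
bin=B85: ✓ → 599
bin=B79: ✓ → 231
bin=B41: ✓ → 101
bin=B62: ✓ → 41
bin=B53: ✓ → 164
bin=B49: ✓ → 248
bin=B31: ✓ → 683
bin=B80: ✓ → 613
bin=B22: ✓ → 52
bin=B29: ✓ → 350
bin=B44: ✗
d1_avg = (64 + 189 + 75 + 599 + 231 + 101 + 41 + 164 + 248 + 683 + 613 + 52 + 350) / 13 = 262.3076923077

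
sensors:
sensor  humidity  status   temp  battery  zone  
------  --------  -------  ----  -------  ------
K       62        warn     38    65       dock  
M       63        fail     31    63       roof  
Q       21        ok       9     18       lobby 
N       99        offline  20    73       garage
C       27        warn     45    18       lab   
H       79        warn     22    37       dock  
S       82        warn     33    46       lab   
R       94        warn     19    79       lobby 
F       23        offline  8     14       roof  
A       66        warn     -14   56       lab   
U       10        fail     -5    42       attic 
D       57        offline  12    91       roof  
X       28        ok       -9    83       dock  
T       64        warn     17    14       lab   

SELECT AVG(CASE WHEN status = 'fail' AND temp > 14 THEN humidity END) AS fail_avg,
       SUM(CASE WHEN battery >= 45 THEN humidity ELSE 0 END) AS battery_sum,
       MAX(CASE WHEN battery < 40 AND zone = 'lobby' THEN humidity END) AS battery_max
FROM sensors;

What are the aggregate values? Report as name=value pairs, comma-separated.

fail_avg=63, battery_sum=551, battery_max=21

[fail_avg: status = 'fail' AND temp > 14]
sensor=K: ✗
sensor=M: ✓ → 63
sensor=Q: ✗
sensor=N: ✗
sensor=C: ✗
sensor=H: ✗
sensor=S: ✗
sensor=R: ✗
sensor=F: ✗
sensor=A: ✗
sensor=U: ✗
sensor=D: ✗
sensor=X: ✗
sensor=T: ✗
fail_avg = 63
—
[battery_sum: battery >= 45]
sensor=K: ✓ → 62
sensor=M: ✓ → 63
sensor=Q: ✗
sensor=N: ✓ → 99
sensor=C: ✗
sensor=H: ✗
sensor=S: ✓ → 82
sensor=R: ✓ → 94
sensor=F: ✗
sensor=A: ✓ → 66
sensor=U: ✗
sensor=D: ✓ → 57
sensor=X: ✓ → 28
sensor=T: ✗
battery_sum = 62 + 63 + 99 + 82 + 94 + 66 + 57 + 28 = 551
—
[battery_max: battery < 40 AND zone = 'lobby']
sensor=K: ✗
sensor=M: ✗
sensor=Q: ✓ → 21
sensor=N: ✗
sensor=C: ✗
sensor=H: ✗
sensor=S: ✗
sensor=R: ✗
sensor=F: ✗
sensor=A: ✗
sensor=U: ✗
sensor=D: ✗
sensor=X: ✗
sensor=T: ✗
battery_max = MAX(21) = 21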